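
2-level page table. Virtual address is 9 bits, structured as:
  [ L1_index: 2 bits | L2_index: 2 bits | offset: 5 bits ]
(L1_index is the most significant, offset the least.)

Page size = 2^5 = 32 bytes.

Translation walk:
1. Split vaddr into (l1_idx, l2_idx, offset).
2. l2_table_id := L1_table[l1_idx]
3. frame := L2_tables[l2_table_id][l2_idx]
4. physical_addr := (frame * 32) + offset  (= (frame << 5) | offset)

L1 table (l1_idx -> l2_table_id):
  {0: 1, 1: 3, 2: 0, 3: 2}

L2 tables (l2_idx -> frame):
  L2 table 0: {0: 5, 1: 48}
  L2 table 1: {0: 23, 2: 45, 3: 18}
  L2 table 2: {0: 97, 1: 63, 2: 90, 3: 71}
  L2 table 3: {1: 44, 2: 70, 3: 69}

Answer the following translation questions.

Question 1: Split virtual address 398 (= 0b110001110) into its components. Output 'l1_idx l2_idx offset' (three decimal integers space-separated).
Answer: 3 0 14

Derivation:
vaddr = 398 = 0b110001110
  top 2 bits -> l1_idx = 3
  next 2 bits -> l2_idx = 0
  bottom 5 bits -> offset = 14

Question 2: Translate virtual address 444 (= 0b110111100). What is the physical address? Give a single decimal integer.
Answer: 2044

Derivation:
vaddr = 444 = 0b110111100
Split: l1_idx=3, l2_idx=1, offset=28
L1[3] = 2
L2[2][1] = 63
paddr = 63 * 32 + 28 = 2044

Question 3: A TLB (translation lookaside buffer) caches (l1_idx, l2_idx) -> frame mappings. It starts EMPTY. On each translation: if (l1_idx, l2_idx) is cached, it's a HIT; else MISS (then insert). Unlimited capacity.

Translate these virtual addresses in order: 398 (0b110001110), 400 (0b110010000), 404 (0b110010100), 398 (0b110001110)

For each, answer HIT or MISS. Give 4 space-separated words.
Answer: MISS HIT HIT HIT

Derivation:
vaddr=398: (3,0) not in TLB -> MISS, insert
vaddr=400: (3,0) in TLB -> HIT
vaddr=404: (3,0) in TLB -> HIT
vaddr=398: (3,0) in TLB -> HIT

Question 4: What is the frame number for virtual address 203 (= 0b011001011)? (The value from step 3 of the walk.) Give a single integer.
Answer: 70

Derivation:
vaddr = 203: l1_idx=1, l2_idx=2
L1[1] = 3; L2[3][2] = 70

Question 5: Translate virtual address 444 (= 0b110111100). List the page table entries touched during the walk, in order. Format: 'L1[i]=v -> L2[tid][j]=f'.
vaddr = 444 = 0b110111100
Split: l1_idx=3, l2_idx=1, offset=28

Answer: L1[3]=2 -> L2[2][1]=63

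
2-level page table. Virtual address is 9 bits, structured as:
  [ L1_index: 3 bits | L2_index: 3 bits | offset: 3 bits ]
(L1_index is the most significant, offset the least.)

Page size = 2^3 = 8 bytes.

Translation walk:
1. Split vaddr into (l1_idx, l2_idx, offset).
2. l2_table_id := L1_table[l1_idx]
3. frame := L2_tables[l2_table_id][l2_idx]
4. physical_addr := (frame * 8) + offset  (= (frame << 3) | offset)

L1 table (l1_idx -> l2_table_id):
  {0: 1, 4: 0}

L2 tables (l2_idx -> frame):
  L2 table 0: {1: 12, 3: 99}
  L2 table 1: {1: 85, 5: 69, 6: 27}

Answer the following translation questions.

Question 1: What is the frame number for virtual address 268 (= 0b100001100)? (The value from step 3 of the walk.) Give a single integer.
vaddr = 268: l1_idx=4, l2_idx=1
L1[4] = 0; L2[0][1] = 12

Answer: 12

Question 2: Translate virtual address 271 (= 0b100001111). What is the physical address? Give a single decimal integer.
vaddr = 271 = 0b100001111
Split: l1_idx=4, l2_idx=1, offset=7
L1[4] = 0
L2[0][1] = 12
paddr = 12 * 8 + 7 = 103

Answer: 103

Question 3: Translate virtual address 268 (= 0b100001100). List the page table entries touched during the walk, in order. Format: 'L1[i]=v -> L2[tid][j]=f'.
vaddr = 268 = 0b100001100
Split: l1_idx=4, l2_idx=1, offset=4

Answer: L1[4]=0 -> L2[0][1]=12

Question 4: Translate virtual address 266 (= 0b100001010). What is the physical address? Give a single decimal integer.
Answer: 98

Derivation:
vaddr = 266 = 0b100001010
Split: l1_idx=4, l2_idx=1, offset=2
L1[4] = 0
L2[0][1] = 12
paddr = 12 * 8 + 2 = 98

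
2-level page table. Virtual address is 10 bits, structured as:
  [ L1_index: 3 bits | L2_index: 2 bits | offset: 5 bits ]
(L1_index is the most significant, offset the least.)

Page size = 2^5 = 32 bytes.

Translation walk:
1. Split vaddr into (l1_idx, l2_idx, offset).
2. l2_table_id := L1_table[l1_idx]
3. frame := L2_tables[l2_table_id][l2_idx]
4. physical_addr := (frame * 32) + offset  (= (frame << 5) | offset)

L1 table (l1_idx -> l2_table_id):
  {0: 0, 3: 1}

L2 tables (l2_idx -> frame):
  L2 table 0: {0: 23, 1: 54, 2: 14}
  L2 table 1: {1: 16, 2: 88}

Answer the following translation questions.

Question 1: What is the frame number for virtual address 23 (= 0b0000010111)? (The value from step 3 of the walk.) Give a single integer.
vaddr = 23: l1_idx=0, l2_idx=0
L1[0] = 0; L2[0][0] = 23

Answer: 23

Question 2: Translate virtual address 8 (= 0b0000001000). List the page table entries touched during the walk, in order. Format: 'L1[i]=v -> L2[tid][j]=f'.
Answer: L1[0]=0 -> L2[0][0]=23

Derivation:
vaddr = 8 = 0b0000001000
Split: l1_idx=0, l2_idx=0, offset=8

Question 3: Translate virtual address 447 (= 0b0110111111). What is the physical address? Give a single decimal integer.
vaddr = 447 = 0b0110111111
Split: l1_idx=3, l2_idx=1, offset=31
L1[3] = 1
L2[1][1] = 16
paddr = 16 * 32 + 31 = 543

Answer: 543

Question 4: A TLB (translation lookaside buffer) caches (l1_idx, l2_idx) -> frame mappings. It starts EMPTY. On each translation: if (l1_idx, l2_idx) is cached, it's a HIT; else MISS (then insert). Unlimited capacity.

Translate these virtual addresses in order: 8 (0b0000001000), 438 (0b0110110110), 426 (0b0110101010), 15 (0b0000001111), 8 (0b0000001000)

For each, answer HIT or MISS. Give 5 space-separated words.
vaddr=8: (0,0) not in TLB -> MISS, insert
vaddr=438: (3,1) not in TLB -> MISS, insert
vaddr=426: (3,1) in TLB -> HIT
vaddr=15: (0,0) in TLB -> HIT
vaddr=8: (0,0) in TLB -> HIT

Answer: MISS MISS HIT HIT HIT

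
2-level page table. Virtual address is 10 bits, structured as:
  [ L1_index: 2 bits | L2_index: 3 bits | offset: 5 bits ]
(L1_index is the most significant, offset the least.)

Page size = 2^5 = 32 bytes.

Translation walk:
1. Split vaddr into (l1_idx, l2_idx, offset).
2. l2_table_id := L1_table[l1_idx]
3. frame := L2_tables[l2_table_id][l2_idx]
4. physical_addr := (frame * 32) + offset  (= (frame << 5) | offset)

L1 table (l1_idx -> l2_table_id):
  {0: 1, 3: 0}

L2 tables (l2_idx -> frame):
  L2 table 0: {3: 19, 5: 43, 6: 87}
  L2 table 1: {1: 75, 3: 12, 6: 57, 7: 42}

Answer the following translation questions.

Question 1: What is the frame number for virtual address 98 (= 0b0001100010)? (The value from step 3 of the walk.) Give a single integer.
vaddr = 98: l1_idx=0, l2_idx=3
L1[0] = 1; L2[1][3] = 12

Answer: 12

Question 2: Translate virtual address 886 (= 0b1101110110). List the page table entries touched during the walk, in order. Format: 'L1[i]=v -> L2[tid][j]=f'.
vaddr = 886 = 0b1101110110
Split: l1_idx=3, l2_idx=3, offset=22

Answer: L1[3]=0 -> L2[0][3]=19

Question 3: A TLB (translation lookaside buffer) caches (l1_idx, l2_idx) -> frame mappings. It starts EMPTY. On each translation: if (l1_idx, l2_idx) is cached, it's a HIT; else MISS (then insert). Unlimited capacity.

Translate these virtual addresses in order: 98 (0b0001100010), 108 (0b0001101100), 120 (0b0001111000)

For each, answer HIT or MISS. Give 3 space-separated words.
vaddr=98: (0,3) not in TLB -> MISS, insert
vaddr=108: (0,3) in TLB -> HIT
vaddr=120: (0,3) in TLB -> HIT

Answer: MISS HIT HIT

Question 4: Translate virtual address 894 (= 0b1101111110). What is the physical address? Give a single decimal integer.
vaddr = 894 = 0b1101111110
Split: l1_idx=3, l2_idx=3, offset=30
L1[3] = 0
L2[0][3] = 19
paddr = 19 * 32 + 30 = 638

Answer: 638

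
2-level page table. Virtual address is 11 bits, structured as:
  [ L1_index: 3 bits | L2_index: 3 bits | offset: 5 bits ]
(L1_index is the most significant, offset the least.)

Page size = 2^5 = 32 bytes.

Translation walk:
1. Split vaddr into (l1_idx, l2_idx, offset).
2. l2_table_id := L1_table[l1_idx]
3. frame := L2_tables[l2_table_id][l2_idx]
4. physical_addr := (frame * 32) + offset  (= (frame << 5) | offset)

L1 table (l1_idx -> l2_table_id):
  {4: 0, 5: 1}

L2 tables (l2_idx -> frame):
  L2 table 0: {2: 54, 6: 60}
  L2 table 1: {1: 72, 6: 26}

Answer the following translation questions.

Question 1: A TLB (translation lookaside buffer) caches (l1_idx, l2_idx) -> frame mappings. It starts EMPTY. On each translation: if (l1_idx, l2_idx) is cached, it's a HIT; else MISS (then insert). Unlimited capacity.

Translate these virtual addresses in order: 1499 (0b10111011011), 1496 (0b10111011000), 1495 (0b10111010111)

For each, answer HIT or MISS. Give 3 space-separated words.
vaddr=1499: (5,6) not in TLB -> MISS, insert
vaddr=1496: (5,6) in TLB -> HIT
vaddr=1495: (5,6) in TLB -> HIT

Answer: MISS HIT HIT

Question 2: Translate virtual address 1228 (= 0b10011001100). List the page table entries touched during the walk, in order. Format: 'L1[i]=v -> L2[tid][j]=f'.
vaddr = 1228 = 0b10011001100
Split: l1_idx=4, l2_idx=6, offset=12

Answer: L1[4]=0 -> L2[0][6]=60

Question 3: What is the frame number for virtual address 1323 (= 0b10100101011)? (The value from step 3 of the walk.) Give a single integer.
Answer: 72

Derivation:
vaddr = 1323: l1_idx=5, l2_idx=1
L1[5] = 1; L2[1][1] = 72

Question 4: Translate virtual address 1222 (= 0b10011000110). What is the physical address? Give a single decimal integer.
vaddr = 1222 = 0b10011000110
Split: l1_idx=4, l2_idx=6, offset=6
L1[4] = 0
L2[0][6] = 60
paddr = 60 * 32 + 6 = 1926

Answer: 1926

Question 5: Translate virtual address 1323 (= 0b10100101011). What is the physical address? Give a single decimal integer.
vaddr = 1323 = 0b10100101011
Split: l1_idx=5, l2_idx=1, offset=11
L1[5] = 1
L2[1][1] = 72
paddr = 72 * 32 + 11 = 2315

Answer: 2315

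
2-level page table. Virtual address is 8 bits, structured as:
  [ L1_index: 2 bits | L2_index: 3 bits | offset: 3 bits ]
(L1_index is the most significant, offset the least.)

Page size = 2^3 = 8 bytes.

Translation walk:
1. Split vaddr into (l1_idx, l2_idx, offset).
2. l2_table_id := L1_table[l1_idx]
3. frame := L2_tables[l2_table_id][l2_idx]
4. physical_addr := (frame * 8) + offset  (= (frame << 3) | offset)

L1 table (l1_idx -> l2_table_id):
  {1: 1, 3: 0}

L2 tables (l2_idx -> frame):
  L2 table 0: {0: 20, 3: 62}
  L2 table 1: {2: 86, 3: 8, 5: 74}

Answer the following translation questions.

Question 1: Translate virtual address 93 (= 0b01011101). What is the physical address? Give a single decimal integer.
vaddr = 93 = 0b01011101
Split: l1_idx=1, l2_idx=3, offset=5
L1[1] = 1
L2[1][3] = 8
paddr = 8 * 8 + 5 = 69

Answer: 69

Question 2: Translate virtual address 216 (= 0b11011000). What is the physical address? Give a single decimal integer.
Answer: 496

Derivation:
vaddr = 216 = 0b11011000
Split: l1_idx=3, l2_idx=3, offset=0
L1[3] = 0
L2[0][3] = 62
paddr = 62 * 8 + 0 = 496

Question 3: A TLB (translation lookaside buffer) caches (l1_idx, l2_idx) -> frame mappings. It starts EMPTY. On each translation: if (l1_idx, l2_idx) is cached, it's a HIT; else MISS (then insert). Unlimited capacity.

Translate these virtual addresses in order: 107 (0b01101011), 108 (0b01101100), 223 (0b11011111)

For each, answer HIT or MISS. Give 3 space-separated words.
vaddr=107: (1,5) not in TLB -> MISS, insert
vaddr=108: (1,5) in TLB -> HIT
vaddr=223: (3,3) not in TLB -> MISS, insert

Answer: MISS HIT MISS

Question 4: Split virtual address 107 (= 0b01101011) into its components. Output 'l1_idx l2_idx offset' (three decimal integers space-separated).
vaddr = 107 = 0b01101011
  top 2 bits -> l1_idx = 1
  next 3 bits -> l2_idx = 5
  bottom 3 bits -> offset = 3

Answer: 1 5 3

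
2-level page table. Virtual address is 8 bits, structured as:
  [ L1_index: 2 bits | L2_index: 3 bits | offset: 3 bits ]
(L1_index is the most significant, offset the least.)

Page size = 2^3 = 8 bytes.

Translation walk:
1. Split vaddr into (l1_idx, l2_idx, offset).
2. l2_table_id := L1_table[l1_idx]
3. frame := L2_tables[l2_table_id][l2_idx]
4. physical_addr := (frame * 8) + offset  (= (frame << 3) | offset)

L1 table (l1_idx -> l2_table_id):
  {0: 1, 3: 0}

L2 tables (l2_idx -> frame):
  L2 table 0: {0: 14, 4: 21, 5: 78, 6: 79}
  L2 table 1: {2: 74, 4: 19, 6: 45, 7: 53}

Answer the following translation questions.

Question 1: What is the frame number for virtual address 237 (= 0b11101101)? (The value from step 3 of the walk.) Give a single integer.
vaddr = 237: l1_idx=3, l2_idx=5
L1[3] = 0; L2[0][5] = 78

Answer: 78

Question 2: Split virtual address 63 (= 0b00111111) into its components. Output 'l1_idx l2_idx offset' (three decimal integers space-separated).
Answer: 0 7 7

Derivation:
vaddr = 63 = 0b00111111
  top 2 bits -> l1_idx = 0
  next 3 bits -> l2_idx = 7
  bottom 3 bits -> offset = 7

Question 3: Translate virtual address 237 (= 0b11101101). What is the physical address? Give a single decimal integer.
Answer: 629

Derivation:
vaddr = 237 = 0b11101101
Split: l1_idx=3, l2_idx=5, offset=5
L1[3] = 0
L2[0][5] = 78
paddr = 78 * 8 + 5 = 629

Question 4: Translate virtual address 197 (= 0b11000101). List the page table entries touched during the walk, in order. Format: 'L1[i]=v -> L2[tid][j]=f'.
vaddr = 197 = 0b11000101
Split: l1_idx=3, l2_idx=0, offset=5

Answer: L1[3]=0 -> L2[0][0]=14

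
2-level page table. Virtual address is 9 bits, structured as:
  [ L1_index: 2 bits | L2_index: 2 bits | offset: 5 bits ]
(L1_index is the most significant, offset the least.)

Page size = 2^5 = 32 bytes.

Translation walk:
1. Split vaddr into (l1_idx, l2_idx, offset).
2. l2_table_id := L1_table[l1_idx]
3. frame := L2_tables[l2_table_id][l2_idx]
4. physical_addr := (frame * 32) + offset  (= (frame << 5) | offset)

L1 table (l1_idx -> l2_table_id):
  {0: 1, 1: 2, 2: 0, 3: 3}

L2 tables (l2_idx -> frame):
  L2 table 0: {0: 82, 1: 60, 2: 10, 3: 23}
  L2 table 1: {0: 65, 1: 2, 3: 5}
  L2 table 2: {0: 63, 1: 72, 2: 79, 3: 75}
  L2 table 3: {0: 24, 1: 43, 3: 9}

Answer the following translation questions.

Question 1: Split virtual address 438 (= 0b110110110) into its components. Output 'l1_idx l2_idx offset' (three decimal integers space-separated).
vaddr = 438 = 0b110110110
  top 2 bits -> l1_idx = 3
  next 2 bits -> l2_idx = 1
  bottom 5 bits -> offset = 22

Answer: 3 1 22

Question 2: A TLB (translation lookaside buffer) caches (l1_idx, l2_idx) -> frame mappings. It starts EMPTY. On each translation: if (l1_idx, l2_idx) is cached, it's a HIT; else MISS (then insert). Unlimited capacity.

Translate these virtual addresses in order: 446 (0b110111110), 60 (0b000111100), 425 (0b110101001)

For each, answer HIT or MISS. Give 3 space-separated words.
Answer: MISS MISS HIT

Derivation:
vaddr=446: (3,1) not in TLB -> MISS, insert
vaddr=60: (0,1) not in TLB -> MISS, insert
vaddr=425: (3,1) in TLB -> HIT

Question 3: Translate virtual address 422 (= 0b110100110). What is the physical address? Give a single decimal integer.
Answer: 1382

Derivation:
vaddr = 422 = 0b110100110
Split: l1_idx=3, l2_idx=1, offset=6
L1[3] = 3
L2[3][1] = 43
paddr = 43 * 32 + 6 = 1382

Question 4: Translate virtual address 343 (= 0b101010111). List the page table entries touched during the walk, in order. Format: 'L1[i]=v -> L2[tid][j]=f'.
vaddr = 343 = 0b101010111
Split: l1_idx=2, l2_idx=2, offset=23

Answer: L1[2]=0 -> L2[0][2]=10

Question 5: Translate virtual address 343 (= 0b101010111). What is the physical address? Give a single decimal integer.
vaddr = 343 = 0b101010111
Split: l1_idx=2, l2_idx=2, offset=23
L1[2] = 0
L2[0][2] = 10
paddr = 10 * 32 + 23 = 343

Answer: 343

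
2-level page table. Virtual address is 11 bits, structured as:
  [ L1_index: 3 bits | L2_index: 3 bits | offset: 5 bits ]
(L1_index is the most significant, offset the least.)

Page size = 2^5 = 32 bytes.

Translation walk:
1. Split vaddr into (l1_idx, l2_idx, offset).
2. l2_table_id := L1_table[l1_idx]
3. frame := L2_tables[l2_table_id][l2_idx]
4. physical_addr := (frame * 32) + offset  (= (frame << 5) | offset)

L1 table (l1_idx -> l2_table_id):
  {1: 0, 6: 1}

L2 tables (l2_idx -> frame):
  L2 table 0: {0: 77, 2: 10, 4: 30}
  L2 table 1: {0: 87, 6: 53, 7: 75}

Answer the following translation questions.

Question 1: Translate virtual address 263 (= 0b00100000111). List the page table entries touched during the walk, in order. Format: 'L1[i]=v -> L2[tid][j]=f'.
Answer: L1[1]=0 -> L2[0][0]=77

Derivation:
vaddr = 263 = 0b00100000111
Split: l1_idx=1, l2_idx=0, offset=7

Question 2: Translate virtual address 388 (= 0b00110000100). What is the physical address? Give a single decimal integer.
Answer: 964

Derivation:
vaddr = 388 = 0b00110000100
Split: l1_idx=1, l2_idx=4, offset=4
L1[1] = 0
L2[0][4] = 30
paddr = 30 * 32 + 4 = 964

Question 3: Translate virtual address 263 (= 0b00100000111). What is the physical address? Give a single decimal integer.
vaddr = 263 = 0b00100000111
Split: l1_idx=1, l2_idx=0, offset=7
L1[1] = 0
L2[0][0] = 77
paddr = 77 * 32 + 7 = 2471

Answer: 2471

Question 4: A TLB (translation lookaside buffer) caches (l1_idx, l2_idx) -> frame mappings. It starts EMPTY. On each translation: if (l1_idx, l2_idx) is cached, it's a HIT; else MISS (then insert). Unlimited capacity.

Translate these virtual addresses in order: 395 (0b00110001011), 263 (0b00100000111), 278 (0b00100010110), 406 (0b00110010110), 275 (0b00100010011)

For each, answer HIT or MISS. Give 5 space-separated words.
vaddr=395: (1,4) not in TLB -> MISS, insert
vaddr=263: (1,0) not in TLB -> MISS, insert
vaddr=278: (1,0) in TLB -> HIT
vaddr=406: (1,4) in TLB -> HIT
vaddr=275: (1,0) in TLB -> HIT

Answer: MISS MISS HIT HIT HIT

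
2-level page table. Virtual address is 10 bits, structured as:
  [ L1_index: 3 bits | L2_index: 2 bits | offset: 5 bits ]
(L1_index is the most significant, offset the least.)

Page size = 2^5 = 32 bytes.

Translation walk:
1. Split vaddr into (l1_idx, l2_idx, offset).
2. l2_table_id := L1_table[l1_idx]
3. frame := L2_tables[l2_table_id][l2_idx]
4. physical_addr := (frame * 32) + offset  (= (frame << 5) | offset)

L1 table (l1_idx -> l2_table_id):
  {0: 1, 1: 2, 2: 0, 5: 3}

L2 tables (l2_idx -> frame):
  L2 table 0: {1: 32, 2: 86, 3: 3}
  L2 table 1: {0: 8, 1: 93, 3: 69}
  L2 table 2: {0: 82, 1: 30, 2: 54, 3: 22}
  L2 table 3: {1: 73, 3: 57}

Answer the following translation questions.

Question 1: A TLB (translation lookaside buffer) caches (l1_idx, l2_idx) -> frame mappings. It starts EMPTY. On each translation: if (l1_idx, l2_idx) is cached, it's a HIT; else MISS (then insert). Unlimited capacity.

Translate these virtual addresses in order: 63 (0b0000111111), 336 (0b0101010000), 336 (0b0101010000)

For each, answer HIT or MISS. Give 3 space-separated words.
vaddr=63: (0,1) not in TLB -> MISS, insert
vaddr=336: (2,2) not in TLB -> MISS, insert
vaddr=336: (2,2) in TLB -> HIT

Answer: MISS MISS HIT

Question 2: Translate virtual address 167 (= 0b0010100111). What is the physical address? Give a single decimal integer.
vaddr = 167 = 0b0010100111
Split: l1_idx=1, l2_idx=1, offset=7
L1[1] = 2
L2[2][1] = 30
paddr = 30 * 32 + 7 = 967

Answer: 967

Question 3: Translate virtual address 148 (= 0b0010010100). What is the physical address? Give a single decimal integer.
vaddr = 148 = 0b0010010100
Split: l1_idx=1, l2_idx=0, offset=20
L1[1] = 2
L2[2][0] = 82
paddr = 82 * 32 + 20 = 2644

Answer: 2644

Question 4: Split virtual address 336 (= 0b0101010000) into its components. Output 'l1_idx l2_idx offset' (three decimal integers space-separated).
Answer: 2 2 16

Derivation:
vaddr = 336 = 0b0101010000
  top 3 bits -> l1_idx = 2
  next 2 bits -> l2_idx = 2
  bottom 5 bits -> offset = 16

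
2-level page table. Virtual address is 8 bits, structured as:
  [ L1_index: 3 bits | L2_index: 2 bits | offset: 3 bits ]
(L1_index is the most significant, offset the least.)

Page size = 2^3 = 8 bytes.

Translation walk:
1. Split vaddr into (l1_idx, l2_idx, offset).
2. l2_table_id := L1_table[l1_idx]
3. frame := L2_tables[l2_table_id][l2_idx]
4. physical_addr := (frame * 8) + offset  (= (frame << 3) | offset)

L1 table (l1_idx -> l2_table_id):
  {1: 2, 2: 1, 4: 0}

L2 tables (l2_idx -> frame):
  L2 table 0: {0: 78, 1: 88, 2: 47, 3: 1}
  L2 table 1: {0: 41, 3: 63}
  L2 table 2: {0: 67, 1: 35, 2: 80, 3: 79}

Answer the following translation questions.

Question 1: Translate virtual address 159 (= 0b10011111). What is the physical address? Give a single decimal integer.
Answer: 15

Derivation:
vaddr = 159 = 0b10011111
Split: l1_idx=4, l2_idx=3, offset=7
L1[4] = 0
L2[0][3] = 1
paddr = 1 * 8 + 7 = 15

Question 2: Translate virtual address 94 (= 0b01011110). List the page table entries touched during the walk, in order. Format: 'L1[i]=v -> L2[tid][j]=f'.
Answer: L1[2]=1 -> L2[1][3]=63

Derivation:
vaddr = 94 = 0b01011110
Split: l1_idx=2, l2_idx=3, offset=6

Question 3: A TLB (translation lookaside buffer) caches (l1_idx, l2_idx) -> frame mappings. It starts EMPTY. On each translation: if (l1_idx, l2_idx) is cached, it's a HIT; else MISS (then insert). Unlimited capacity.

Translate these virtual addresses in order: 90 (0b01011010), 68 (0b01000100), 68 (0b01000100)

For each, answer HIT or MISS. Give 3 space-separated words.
vaddr=90: (2,3) not in TLB -> MISS, insert
vaddr=68: (2,0) not in TLB -> MISS, insert
vaddr=68: (2,0) in TLB -> HIT

Answer: MISS MISS HIT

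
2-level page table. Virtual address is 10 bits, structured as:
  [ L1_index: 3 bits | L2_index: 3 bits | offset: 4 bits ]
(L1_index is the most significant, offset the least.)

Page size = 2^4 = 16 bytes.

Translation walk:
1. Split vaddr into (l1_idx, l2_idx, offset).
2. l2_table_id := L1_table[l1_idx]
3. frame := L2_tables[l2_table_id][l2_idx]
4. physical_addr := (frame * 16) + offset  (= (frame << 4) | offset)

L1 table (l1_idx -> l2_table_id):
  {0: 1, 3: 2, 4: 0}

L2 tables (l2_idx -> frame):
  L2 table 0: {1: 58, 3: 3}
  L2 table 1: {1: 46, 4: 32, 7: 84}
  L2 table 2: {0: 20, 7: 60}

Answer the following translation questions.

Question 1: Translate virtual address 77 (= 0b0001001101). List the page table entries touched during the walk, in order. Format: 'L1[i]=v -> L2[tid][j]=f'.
Answer: L1[0]=1 -> L2[1][4]=32

Derivation:
vaddr = 77 = 0b0001001101
Split: l1_idx=0, l2_idx=4, offset=13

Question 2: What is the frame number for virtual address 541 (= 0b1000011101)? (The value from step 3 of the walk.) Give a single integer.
vaddr = 541: l1_idx=4, l2_idx=1
L1[4] = 0; L2[0][1] = 58

Answer: 58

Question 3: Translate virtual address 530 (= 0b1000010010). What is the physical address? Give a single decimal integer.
vaddr = 530 = 0b1000010010
Split: l1_idx=4, l2_idx=1, offset=2
L1[4] = 0
L2[0][1] = 58
paddr = 58 * 16 + 2 = 930

Answer: 930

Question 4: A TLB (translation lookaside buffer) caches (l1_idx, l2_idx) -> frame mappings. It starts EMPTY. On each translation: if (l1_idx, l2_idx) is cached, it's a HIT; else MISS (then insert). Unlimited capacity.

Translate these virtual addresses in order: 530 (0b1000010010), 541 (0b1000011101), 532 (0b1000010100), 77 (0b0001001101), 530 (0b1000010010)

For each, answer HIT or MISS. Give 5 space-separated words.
vaddr=530: (4,1) not in TLB -> MISS, insert
vaddr=541: (4,1) in TLB -> HIT
vaddr=532: (4,1) in TLB -> HIT
vaddr=77: (0,4) not in TLB -> MISS, insert
vaddr=530: (4,1) in TLB -> HIT

Answer: MISS HIT HIT MISS HIT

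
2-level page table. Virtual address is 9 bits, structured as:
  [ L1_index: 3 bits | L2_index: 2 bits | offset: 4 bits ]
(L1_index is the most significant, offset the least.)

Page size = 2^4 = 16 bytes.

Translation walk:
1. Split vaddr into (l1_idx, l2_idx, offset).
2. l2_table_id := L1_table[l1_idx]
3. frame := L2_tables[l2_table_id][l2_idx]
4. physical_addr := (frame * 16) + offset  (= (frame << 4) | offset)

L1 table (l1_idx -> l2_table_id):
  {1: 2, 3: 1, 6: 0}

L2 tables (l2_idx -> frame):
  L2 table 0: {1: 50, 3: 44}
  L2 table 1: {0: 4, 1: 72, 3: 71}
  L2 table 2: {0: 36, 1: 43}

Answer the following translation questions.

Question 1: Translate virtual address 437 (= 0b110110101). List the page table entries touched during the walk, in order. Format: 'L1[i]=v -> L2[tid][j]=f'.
vaddr = 437 = 0b110110101
Split: l1_idx=6, l2_idx=3, offset=5

Answer: L1[6]=0 -> L2[0][3]=44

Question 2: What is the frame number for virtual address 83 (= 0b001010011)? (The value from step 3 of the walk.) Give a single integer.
Answer: 43

Derivation:
vaddr = 83: l1_idx=1, l2_idx=1
L1[1] = 2; L2[2][1] = 43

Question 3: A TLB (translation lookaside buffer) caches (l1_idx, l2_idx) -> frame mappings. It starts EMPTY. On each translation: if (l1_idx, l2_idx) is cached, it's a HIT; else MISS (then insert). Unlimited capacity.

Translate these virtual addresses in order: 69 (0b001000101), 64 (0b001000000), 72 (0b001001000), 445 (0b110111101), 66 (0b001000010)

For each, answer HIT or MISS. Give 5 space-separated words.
Answer: MISS HIT HIT MISS HIT

Derivation:
vaddr=69: (1,0) not in TLB -> MISS, insert
vaddr=64: (1,0) in TLB -> HIT
vaddr=72: (1,0) in TLB -> HIT
vaddr=445: (6,3) not in TLB -> MISS, insert
vaddr=66: (1,0) in TLB -> HIT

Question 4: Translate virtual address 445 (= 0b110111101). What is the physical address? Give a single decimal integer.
Answer: 717

Derivation:
vaddr = 445 = 0b110111101
Split: l1_idx=6, l2_idx=3, offset=13
L1[6] = 0
L2[0][3] = 44
paddr = 44 * 16 + 13 = 717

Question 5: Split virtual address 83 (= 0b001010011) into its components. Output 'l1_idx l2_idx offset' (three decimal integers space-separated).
vaddr = 83 = 0b001010011
  top 3 bits -> l1_idx = 1
  next 2 bits -> l2_idx = 1
  bottom 4 bits -> offset = 3

Answer: 1 1 3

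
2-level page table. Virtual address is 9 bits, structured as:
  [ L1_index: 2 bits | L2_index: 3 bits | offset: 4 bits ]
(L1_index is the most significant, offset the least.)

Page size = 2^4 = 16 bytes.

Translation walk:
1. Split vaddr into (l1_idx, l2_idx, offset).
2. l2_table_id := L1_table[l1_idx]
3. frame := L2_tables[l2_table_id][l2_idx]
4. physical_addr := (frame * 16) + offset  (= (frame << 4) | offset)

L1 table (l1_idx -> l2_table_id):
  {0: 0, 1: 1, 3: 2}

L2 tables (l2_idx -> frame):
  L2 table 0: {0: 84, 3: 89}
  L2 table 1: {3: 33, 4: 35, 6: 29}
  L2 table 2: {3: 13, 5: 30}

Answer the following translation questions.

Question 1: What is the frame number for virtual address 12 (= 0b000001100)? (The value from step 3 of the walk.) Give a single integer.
Answer: 84

Derivation:
vaddr = 12: l1_idx=0, l2_idx=0
L1[0] = 0; L2[0][0] = 84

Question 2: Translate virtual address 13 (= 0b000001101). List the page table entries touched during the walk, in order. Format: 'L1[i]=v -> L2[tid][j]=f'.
Answer: L1[0]=0 -> L2[0][0]=84

Derivation:
vaddr = 13 = 0b000001101
Split: l1_idx=0, l2_idx=0, offset=13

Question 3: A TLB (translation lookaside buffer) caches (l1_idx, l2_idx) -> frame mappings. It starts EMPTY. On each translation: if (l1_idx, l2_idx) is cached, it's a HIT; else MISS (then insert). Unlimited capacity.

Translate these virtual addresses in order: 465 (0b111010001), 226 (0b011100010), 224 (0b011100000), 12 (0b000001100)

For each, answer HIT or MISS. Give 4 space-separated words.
vaddr=465: (3,5) not in TLB -> MISS, insert
vaddr=226: (1,6) not in TLB -> MISS, insert
vaddr=224: (1,6) in TLB -> HIT
vaddr=12: (0,0) not in TLB -> MISS, insert

Answer: MISS MISS HIT MISS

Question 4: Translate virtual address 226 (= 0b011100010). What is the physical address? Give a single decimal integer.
Answer: 466

Derivation:
vaddr = 226 = 0b011100010
Split: l1_idx=1, l2_idx=6, offset=2
L1[1] = 1
L2[1][6] = 29
paddr = 29 * 16 + 2 = 466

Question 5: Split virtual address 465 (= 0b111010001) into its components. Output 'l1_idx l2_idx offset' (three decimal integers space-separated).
Answer: 3 5 1

Derivation:
vaddr = 465 = 0b111010001
  top 2 bits -> l1_idx = 3
  next 3 bits -> l2_idx = 5
  bottom 4 bits -> offset = 1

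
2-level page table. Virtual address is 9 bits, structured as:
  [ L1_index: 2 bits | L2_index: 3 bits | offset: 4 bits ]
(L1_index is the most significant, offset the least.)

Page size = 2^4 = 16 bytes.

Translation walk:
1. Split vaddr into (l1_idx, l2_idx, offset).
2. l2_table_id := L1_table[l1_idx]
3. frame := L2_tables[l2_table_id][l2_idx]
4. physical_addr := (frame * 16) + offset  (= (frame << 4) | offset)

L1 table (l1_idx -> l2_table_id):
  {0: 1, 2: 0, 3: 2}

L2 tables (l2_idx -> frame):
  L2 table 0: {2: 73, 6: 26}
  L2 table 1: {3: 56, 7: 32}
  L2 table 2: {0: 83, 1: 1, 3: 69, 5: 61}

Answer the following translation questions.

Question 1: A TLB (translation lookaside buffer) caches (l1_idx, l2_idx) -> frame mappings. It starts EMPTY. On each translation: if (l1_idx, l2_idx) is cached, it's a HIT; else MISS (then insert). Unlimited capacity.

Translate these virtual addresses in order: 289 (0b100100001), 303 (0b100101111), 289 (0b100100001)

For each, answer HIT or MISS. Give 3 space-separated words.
vaddr=289: (2,2) not in TLB -> MISS, insert
vaddr=303: (2,2) in TLB -> HIT
vaddr=289: (2,2) in TLB -> HIT

Answer: MISS HIT HIT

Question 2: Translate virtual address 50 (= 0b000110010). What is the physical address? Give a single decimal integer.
vaddr = 50 = 0b000110010
Split: l1_idx=0, l2_idx=3, offset=2
L1[0] = 1
L2[1][3] = 56
paddr = 56 * 16 + 2 = 898

Answer: 898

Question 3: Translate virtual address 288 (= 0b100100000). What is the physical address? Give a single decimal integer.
Answer: 1168

Derivation:
vaddr = 288 = 0b100100000
Split: l1_idx=2, l2_idx=2, offset=0
L1[2] = 0
L2[0][2] = 73
paddr = 73 * 16 + 0 = 1168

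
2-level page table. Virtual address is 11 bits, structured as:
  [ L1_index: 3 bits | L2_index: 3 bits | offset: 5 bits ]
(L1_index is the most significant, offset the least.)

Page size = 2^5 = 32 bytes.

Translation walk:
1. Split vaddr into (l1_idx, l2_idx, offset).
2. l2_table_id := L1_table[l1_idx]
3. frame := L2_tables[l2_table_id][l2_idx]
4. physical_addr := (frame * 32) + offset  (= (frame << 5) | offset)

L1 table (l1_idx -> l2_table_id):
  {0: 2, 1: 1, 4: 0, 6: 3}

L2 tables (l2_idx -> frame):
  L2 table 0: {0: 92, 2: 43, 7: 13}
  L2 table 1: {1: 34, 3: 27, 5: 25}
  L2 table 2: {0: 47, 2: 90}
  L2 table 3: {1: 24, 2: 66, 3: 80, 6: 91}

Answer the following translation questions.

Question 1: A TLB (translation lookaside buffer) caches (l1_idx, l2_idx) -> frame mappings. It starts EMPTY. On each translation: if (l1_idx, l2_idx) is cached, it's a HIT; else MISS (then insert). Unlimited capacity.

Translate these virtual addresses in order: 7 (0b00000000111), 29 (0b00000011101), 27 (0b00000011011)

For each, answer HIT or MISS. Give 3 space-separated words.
Answer: MISS HIT HIT

Derivation:
vaddr=7: (0,0) not in TLB -> MISS, insert
vaddr=29: (0,0) in TLB -> HIT
vaddr=27: (0,0) in TLB -> HIT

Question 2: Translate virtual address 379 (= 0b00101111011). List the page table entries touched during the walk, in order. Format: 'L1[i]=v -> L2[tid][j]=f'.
vaddr = 379 = 0b00101111011
Split: l1_idx=1, l2_idx=3, offset=27

Answer: L1[1]=1 -> L2[1][3]=27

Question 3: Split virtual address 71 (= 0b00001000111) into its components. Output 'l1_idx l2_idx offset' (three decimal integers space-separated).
vaddr = 71 = 0b00001000111
  top 3 bits -> l1_idx = 0
  next 3 bits -> l2_idx = 2
  bottom 5 bits -> offset = 7

Answer: 0 2 7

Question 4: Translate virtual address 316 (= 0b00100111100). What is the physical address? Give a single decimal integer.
vaddr = 316 = 0b00100111100
Split: l1_idx=1, l2_idx=1, offset=28
L1[1] = 1
L2[1][1] = 34
paddr = 34 * 32 + 28 = 1116

Answer: 1116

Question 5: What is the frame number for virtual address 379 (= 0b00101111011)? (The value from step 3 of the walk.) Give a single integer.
vaddr = 379: l1_idx=1, l2_idx=3
L1[1] = 1; L2[1][3] = 27

Answer: 27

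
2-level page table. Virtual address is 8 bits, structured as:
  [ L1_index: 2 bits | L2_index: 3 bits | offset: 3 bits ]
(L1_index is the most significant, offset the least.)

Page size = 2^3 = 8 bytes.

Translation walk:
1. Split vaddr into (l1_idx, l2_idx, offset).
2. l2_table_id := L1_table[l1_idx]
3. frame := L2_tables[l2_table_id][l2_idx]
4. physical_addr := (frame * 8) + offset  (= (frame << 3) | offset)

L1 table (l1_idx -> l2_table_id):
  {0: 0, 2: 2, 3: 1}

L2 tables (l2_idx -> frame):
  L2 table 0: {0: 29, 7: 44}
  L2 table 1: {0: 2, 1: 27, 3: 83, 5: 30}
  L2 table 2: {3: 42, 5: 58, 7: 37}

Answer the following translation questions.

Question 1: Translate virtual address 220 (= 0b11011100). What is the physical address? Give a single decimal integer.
vaddr = 220 = 0b11011100
Split: l1_idx=3, l2_idx=3, offset=4
L1[3] = 1
L2[1][3] = 83
paddr = 83 * 8 + 4 = 668

Answer: 668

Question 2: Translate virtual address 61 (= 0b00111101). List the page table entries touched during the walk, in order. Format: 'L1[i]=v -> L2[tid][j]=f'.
Answer: L1[0]=0 -> L2[0][7]=44

Derivation:
vaddr = 61 = 0b00111101
Split: l1_idx=0, l2_idx=7, offset=5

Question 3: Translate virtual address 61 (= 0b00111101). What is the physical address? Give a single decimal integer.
Answer: 357

Derivation:
vaddr = 61 = 0b00111101
Split: l1_idx=0, l2_idx=7, offset=5
L1[0] = 0
L2[0][7] = 44
paddr = 44 * 8 + 5 = 357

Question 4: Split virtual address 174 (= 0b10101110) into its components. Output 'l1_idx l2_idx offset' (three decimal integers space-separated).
Answer: 2 5 6

Derivation:
vaddr = 174 = 0b10101110
  top 2 bits -> l1_idx = 2
  next 3 bits -> l2_idx = 5
  bottom 3 bits -> offset = 6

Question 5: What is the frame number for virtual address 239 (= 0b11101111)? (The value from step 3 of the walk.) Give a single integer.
vaddr = 239: l1_idx=3, l2_idx=5
L1[3] = 1; L2[1][5] = 30

Answer: 30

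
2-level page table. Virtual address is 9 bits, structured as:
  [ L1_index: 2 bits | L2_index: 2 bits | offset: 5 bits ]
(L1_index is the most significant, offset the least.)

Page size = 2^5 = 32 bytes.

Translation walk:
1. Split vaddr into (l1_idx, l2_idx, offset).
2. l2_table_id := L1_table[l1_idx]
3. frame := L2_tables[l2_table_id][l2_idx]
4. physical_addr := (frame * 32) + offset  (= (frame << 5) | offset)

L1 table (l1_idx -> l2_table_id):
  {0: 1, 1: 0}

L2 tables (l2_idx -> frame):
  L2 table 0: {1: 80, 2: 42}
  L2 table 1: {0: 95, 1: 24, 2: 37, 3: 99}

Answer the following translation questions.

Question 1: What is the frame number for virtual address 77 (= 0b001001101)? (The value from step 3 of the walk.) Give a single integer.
Answer: 37

Derivation:
vaddr = 77: l1_idx=0, l2_idx=2
L1[0] = 1; L2[1][2] = 37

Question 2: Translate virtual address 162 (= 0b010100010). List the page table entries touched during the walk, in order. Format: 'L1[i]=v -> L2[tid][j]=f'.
Answer: L1[1]=0 -> L2[0][1]=80

Derivation:
vaddr = 162 = 0b010100010
Split: l1_idx=1, l2_idx=1, offset=2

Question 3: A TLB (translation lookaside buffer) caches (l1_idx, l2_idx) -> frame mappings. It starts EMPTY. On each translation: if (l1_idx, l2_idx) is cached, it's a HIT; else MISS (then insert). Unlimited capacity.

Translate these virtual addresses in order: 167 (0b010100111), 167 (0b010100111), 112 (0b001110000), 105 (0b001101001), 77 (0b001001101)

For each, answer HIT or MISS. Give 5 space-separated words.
Answer: MISS HIT MISS HIT MISS

Derivation:
vaddr=167: (1,1) not in TLB -> MISS, insert
vaddr=167: (1,1) in TLB -> HIT
vaddr=112: (0,3) not in TLB -> MISS, insert
vaddr=105: (0,3) in TLB -> HIT
vaddr=77: (0,2) not in TLB -> MISS, insert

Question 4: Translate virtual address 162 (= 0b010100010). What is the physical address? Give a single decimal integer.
Answer: 2562

Derivation:
vaddr = 162 = 0b010100010
Split: l1_idx=1, l2_idx=1, offset=2
L1[1] = 0
L2[0][1] = 80
paddr = 80 * 32 + 2 = 2562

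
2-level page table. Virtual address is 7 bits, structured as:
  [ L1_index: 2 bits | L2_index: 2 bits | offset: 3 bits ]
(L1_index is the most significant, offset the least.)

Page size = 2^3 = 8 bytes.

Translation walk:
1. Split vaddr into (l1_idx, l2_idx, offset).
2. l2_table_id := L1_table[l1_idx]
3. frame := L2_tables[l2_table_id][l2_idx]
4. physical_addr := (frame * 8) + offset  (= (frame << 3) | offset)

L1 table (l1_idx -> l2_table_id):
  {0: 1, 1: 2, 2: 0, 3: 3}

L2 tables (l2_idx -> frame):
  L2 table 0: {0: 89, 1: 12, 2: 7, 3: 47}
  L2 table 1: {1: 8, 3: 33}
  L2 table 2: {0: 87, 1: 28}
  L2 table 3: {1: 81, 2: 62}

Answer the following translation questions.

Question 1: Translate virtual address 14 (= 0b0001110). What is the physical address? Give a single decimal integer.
vaddr = 14 = 0b0001110
Split: l1_idx=0, l2_idx=1, offset=6
L1[0] = 1
L2[1][1] = 8
paddr = 8 * 8 + 6 = 70

Answer: 70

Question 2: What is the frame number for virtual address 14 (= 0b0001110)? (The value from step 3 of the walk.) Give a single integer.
vaddr = 14: l1_idx=0, l2_idx=1
L1[0] = 1; L2[1][1] = 8

Answer: 8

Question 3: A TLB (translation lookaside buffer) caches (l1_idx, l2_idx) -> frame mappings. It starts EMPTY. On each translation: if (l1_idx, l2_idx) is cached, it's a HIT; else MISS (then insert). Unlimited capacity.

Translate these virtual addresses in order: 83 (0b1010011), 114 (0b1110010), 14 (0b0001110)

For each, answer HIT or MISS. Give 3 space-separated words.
vaddr=83: (2,2) not in TLB -> MISS, insert
vaddr=114: (3,2) not in TLB -> MISS, insert
vaddr=14: (0,1) not in TLB -> MISS, insert

Answer: MISS MISS MISS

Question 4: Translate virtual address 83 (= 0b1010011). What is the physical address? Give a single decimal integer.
Answer: 59

Derivation:
vaddr = 83 = 0b1010011
Split: l1_idx=2, l2_idx=2, offset=3
L1[2] = 0
L2[0][2] = 7
paddr = 7 * 8 + 3 = 59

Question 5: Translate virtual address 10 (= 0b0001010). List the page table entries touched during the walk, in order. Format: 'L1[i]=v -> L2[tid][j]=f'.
Answer: L1[0]=1 -> L2[1][1]=8

Derivation:
vaddr = 10 = 0b0001010
Split: l1_idx=0, l2_idx=1, offset=2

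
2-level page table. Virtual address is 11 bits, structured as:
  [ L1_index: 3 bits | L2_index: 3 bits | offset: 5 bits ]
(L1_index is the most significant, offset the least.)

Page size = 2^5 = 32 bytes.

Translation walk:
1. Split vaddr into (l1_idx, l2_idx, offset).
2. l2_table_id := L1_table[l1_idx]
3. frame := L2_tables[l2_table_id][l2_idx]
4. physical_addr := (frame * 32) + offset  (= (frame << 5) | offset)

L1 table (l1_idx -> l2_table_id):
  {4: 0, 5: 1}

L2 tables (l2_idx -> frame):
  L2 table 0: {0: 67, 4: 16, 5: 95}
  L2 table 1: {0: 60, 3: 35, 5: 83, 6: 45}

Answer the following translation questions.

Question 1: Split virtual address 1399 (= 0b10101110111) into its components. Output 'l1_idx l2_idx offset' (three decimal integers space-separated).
vaddr = 1399 = 0b10101110111
  top 3 bits -> l1_idx = 5
  next 3 bits -> l2_idx = 3
  bottom 5 bits -> offset = 23

Answer: 5 3 23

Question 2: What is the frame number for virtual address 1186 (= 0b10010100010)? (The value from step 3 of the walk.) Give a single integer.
Answer: 95

Derivation:
vaddr = 1186: l1_idx=4, l2_idx=5
L1[4] = 0; L2[0][5] = 95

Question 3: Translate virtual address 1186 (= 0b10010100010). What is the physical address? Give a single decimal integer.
vaddr = 1186 = 0b10010100010
Split: l1_idx=4, l2_idx=5, offset=2
L1[4] = 0
L2[0][5] = 95
paddr = 95 * 32 + 2 = 3042

Answer: 3042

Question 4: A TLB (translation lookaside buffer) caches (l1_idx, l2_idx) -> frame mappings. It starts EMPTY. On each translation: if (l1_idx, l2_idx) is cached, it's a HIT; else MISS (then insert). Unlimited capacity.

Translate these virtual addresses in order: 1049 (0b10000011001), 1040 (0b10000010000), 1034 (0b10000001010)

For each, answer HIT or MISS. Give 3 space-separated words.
vaddr=1049: (4,0) not in TLB -> MISS, insert
vaddr=1040: (4,0) in TLB -> HIT
vaddr=1034: (4,0) in TLB -> HIT

Answer: MISS HIT HIT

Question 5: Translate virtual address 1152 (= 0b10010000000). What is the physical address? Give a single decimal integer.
Answer: 512

Derivation:
vaddr = 1152 = 0b10010000000
Split: l1_idx=4, l2_idx=4, offset=0
L1[4] = 0
L2[0][4] = 16
paddr = 16 * 32 + 0 = 512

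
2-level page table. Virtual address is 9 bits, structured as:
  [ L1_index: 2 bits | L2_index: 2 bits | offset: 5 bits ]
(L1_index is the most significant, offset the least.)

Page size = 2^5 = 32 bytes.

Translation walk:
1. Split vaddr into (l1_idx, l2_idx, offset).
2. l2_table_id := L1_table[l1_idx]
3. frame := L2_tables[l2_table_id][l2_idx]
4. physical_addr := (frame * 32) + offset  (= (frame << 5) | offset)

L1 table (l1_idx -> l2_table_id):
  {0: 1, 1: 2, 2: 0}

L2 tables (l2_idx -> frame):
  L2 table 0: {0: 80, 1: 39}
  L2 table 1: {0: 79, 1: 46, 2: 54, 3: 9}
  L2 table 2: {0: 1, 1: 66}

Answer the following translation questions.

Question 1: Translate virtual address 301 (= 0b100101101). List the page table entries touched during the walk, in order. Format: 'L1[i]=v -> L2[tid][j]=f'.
Answer: L1[2]=0 -> L2[0][1]=39

Derivation:
vaddr = 301 = 0b100101101
Split: l1_idx=2, l2_idx=1, offset=13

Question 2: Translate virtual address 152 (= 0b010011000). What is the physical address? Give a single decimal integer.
vaddr = 152 = 0b010011000
Split: l1_idx=1, l2_idx=0, offset=24
L1[1] = 2
L2[2][0] = 1
paddr = 1 * 32 + 24 = 56

Answer: 56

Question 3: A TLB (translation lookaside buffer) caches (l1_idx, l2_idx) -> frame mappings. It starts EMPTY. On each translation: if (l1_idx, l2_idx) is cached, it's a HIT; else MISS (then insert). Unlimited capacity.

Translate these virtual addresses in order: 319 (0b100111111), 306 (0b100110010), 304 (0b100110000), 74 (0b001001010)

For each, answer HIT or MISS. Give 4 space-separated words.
Answer: MISS HIT HIT MISS

Derivation:
vaddr=319: (2,1) not in TLB -> MISS, insert
vaddr=306: (2,1) in TLB -> HIT
vaddr=304: (2,1) in TLB -> HIT
vaddr=74: (0,2) not in TLB -> MISS, insert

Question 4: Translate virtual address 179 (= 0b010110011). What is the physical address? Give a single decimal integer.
vaddr = 179 = 0b010110011
Split: l1_idx=1, l2_idx=1, offset=19
L1[1] = 2
L2[2][1] = 66
paddr = 66 * 32 + 19 = 2131

Answer: 2131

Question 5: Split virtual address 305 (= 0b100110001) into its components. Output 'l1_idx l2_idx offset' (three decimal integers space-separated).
vaddr = 305 = 0b100110001
  top 2 bits -> l1_idx = 2
  next 2 bits -> l2_idx = 1
  bottom 5 bits -> offset = 17

Answer: 2 1 17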